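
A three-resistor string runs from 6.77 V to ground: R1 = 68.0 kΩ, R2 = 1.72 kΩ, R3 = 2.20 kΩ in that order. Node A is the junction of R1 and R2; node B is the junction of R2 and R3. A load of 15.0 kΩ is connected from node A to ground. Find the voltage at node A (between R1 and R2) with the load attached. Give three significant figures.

V ≈ 0.296 V

Below node A the series string R2+R3 = 3.920 kΩ sits in parallel with the 15.0 kΩ load: 3.108 kΩ.
V_A = 6.77 × 3.108/(68.0 + 3.108) = 0.296 V.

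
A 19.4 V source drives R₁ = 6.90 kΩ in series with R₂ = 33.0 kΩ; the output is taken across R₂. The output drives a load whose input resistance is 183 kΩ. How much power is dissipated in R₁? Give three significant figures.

Total resistance from the source is R₁ + (R₂‖R_L) = 34.86 kΩ, so I = 19.4/34.86 kΩ = 0.5565 mA.
P = I²·R₁ = (0.5565 mA)² × 6.90 kΩ = 2.14 mW.

P ≈ 2.14 mW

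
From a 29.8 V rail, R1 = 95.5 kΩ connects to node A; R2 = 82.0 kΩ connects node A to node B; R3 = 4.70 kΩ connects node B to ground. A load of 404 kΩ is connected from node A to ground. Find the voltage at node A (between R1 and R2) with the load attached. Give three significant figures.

V ≈ 12.7 V

Below node A the series string R2+R3 = 86.70 kΩ sits in parallel with the 404 kΩ load: 71.38 kΩ.
V_A = 29.8 × 71.38/(95.5 + 71.38) = 12.7 V.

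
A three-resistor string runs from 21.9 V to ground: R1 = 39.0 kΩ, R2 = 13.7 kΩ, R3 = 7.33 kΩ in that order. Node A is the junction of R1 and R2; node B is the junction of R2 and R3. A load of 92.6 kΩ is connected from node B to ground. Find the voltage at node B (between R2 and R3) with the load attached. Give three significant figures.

At node B, R3 is in parallel with the load: R3‖R_L = 6.792 kΩ.
Below node A the resistance is R2 + (R3‖R_L) = 20.49 kΩ, so V_A = 21.9 × 20.49/59.49 = 7.544 V.
Then V_B = V_A × (R3‖R_L)/(R2 + R3‖R_L) = 7.544 × 6.792/20.49 = 2.50 V.

V ≈ 2.50 V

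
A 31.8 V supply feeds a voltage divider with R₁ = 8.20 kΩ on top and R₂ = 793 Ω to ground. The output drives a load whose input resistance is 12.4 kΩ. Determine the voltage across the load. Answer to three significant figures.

The load sits in parallel with R₂: R₂‖R_L = (793 × 12400) / (793 + 12400) = 745.3 Ω.
V_out = 31.8 × 745.3 / (8200 + 745.3) = 31.8 × 745.3/8945 = 2.65 V.
(Unloaded it would have been 2.80 V.)

V_out ≈ 2.65 V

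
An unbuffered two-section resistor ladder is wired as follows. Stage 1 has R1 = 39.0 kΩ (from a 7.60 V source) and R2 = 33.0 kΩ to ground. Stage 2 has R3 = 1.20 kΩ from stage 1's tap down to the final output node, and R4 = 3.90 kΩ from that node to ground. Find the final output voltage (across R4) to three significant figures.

Stage 2 presents R3+R4 = 5.100 kΩ as a load on stage 1's tap.
Stage 1's lower leg becomes R2‖(R3+R4) = 4.417 kΩ, so V_mid = 7.60 × 4.417/43.42 = 0.7732 V.
Stage 2 is itself unloaded: V_out = V_mid × R4/(R3+R4) = 0.7732 × 3.90/5.100 = 0.591 V.

V_out ≈ 0.591 V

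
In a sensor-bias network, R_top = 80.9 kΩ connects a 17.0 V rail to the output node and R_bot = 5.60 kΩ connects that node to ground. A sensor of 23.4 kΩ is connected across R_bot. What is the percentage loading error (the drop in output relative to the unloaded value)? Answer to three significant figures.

18.3 %

The divider's output (Thévenin) resistance is R_top‖R_bot = 5.237 kΩ.
Fractional drop under load = R_th/(R_th + R_L) = 5.237 / (5.237 + 23.4) = 0.1829.
So the output falls by 18.3 %.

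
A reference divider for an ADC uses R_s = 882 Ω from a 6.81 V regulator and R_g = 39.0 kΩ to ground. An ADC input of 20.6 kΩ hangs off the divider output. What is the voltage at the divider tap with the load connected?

V_out ≈ 6.39 V

The load sits in parallel with R_g: R_g‖R_L = (39000 × 20600) / (39000 + 20600) = 13480 Ω.
V_out = 6.81 × 13480 / (882 + 13480) = 6.81 × 13480/14360 = 6.39 V.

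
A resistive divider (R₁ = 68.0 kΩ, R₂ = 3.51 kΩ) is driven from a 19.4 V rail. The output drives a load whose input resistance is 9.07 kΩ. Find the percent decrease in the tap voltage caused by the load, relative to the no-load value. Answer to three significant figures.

26.9 %

Unloaded V = 19.4 × 3.51/71.51 = 0.9522 V.
Loaded: R₂‖R_L = 2.531 kΩ, giving V = 19.4 × 2.531/70.53 = 0.6961 V.
Drop = (0.9522 − 0.6961) / 0.9522 = 26.9 %.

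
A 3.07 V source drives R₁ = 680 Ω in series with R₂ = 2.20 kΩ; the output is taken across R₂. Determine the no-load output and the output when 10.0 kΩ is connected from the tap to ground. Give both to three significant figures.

Unloaded: 2.35 V; loaded: 2.23 V

Open-circuit: V = 3.07 × 2200/(680 + 2200) = 2.35 V.
With the load, R₂ becomes R₂‖R_L = 1803 Ω, so V = 3.07 × 1803/2483 = 2.23 V.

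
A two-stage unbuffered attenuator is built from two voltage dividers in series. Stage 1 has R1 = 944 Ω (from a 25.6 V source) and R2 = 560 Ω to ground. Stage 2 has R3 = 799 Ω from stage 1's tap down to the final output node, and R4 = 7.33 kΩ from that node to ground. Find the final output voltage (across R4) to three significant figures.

Stage 2 presents R3+R4 = 8129 Ω as a load on stage 1's tap.
Stage 1's lower leg becomes R2‖(R3+R4) = 523.9 Ω, so V_mid = 25.6 × 523.9/1468 = 9.137 V.
Stage 2 is itself unloaded: V_out = V_mid × R4/(R3+R4) = 9.137 × 7330/8129 = 8.24 V.

V_out ≈ 8.24 V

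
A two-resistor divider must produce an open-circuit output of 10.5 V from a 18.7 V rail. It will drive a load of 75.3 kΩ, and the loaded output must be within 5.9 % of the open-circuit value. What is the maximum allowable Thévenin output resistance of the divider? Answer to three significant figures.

Loading drop = R_th/(R_th + R_L) ≤ 0.0590, so R_th ≤ R_L · ε/(1−ε) = 75.3 kΩ × 0.0590/0.9410 = 4.72 kΩ.

R_th ≤ 4.72 kΩ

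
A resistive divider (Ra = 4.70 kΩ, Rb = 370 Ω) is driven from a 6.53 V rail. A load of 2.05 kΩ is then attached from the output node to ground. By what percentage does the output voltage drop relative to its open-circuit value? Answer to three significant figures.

14.3 %

Unloaded V = 6.53 × 370/5070 = 0.47655 V.
Loaded: Rb‖R_L = 313.4 Ω, giving V = 6.53 × 313.4/5013 = 0.40824 V.
Drop = (0.47655 − 0.40824) / 0.47655 = 14.3 %.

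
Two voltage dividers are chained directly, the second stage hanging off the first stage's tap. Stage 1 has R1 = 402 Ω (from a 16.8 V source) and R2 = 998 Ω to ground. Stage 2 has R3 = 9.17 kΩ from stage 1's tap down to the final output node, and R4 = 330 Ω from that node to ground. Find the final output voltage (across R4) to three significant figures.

V_out ≈ 0.404 V

Stage 2 presents R3+R4 = 9500 Ω as a load on stage 1's tap.
Stage 1's lower leg becomes R2‖(R3+R4) = 903.1 Ω, so V_mid = 16.8 × 903.1/1305 = 11.63 V.
Stage 2 is itself unloaded: V_out = V_mid × R4/(R3+R4) = 11.63 × 330/9500 = 0.404 V.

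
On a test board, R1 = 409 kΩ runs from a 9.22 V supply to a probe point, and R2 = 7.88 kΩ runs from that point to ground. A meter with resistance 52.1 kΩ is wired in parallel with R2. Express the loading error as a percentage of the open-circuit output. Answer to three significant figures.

Unloaded V = 9.22 × 7.88/416.9 = 0.17428 V.
Loaded: R2‖R_L = 6.845 kΩ, giving V = 9.22 × 6.845/415.8 = 0.15176 V.
Drop = (0.17428 − 0.15176) / 0.17428 = 12.9 %.

12.9 %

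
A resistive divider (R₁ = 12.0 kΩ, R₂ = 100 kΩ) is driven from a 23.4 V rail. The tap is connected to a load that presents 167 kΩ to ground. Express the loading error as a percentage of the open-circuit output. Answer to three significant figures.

The divider's output (Thévenin) resistance is R₁‖R₂ = 10.71 kΩ.
Fractional drop under load = R_th/(R_th + R_L) = 10.71 / (10.71 + 167) = 0.06029.
So the output falls by 6.03 %.

6.03 %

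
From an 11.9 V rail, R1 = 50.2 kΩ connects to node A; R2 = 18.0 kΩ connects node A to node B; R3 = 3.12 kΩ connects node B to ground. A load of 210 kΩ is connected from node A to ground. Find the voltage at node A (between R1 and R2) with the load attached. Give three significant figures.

Below node A the series string R2+R3 = 21.12 kΩ sits in parallel with the 210 kΩ load: 19.19 kΩ.
V_A = 11.9 × 19.19/(50.2 + 19.19) = 3.29 V.

V ≈ 3.29 V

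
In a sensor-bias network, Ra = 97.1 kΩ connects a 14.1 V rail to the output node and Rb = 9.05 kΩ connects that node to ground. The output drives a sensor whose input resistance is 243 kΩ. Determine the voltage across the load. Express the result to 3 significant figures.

The load sits in parallel with Rb: Rb‖R_L = (9.05 × 243) / (9.05 + 243) = 8.725 kΩ.
V_out = 14.1 × 8.725 / (97.1 + 8.725) = 14.1 × 8.725/105.8 = 1.16 V.
(Unloaded it would have been 1.20 V.)

V_out ≈ 1.16 V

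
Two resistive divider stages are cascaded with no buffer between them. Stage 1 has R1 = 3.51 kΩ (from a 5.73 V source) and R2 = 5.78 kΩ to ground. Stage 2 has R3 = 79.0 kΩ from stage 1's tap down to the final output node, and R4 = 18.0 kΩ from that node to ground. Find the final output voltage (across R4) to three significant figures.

Stage 2 presents R3+R4 = 97.00 kΩ as a load on stage 1's tap.
Stage 1's lower leg becomes R2‖(R3+R4) = 5.455 kΩ, so V_mid = 5.73 × 5.455/8.965 = 3.487 V.
Stage 2 is itself unloaded: V_out = V_mid × R4/(R3+R4) = 3.487 × 18.0/97.00 = 0.647 V.

V_out ≈ 0.647 V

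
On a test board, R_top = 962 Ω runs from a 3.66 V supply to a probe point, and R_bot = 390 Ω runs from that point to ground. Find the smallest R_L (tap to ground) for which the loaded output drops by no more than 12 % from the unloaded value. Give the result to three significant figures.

R_L(min) ≈ 2.04 kΩ

Output resistance R_th = R_top‖R_bot = (962 × 390)/1352 = 277.5 Ω.
The fractional drop is R_th/(R_th + R_L); requiring this ≤ 0.120 gives R_L ≥ R_th(1/0.120 − 1) = 277.5 × 7.333 = 2.04 kΩ.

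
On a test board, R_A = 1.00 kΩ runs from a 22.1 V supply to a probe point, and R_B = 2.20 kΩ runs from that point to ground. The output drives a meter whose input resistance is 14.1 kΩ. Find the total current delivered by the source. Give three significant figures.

R_B‖R_L = 1.903 kΩ, so the source sees R_A + R_B‖R_L = 2.903 kΩ.
I = 22.1 V / 2.903 kΩ = 7.61 mA.

I ≈ 7.61 mA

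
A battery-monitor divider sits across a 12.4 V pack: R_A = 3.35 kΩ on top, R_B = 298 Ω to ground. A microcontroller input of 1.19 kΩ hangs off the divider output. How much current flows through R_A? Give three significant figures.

R_B‖R_L = 238.3 Ω, so the source sees R_A + R_B‖R_L = 3588 Ω.
I = 12.4 V / 3588 Ω = 3.46 mA.

I ≈ 3.46 mA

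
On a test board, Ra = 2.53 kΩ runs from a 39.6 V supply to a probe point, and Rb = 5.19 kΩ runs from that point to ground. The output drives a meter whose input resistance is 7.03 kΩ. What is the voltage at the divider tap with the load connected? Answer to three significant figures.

V_out ≈ 21.4 V

The load sits in parallel with Rb: Rb‖R_L = (5.19 × 7.03) / (5.19 + 7.03) = 2.986 kΩ.
V_out = 39.6 × 2.986 / (2.53 + 2.986) = 39.6 × 2.986/5.516 = 21.4 V.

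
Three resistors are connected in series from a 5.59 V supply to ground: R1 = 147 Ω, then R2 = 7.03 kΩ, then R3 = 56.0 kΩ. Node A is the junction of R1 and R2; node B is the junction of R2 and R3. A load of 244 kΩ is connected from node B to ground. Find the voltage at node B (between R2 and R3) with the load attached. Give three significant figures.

V ≈ 4.83 V

At node B, R3 is in parallel with the load: R3‖R_L = 45550 Ω.
Below node A the resistance is R2 + (R3‖R_L) = 52580 Ω, so V_A = 5.59 × 52580/52720 = 5.574 V.
Then V_B = V_A × (R3‖R_L)/(R2 + R3‖R_L) = 5.574 × 45550/52580 = 4.83 V.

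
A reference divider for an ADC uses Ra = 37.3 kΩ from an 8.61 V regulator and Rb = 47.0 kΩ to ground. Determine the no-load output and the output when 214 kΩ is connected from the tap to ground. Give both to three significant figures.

Unloaded: 4.80 V; loaded: 4.38 V

Open-circuit: V = 8.61 × 47.0/(37.3 + 47.0) = 4.80 V.
With the load, Rb becomes Rb‖R_L = 38.54 kΩ, so V = 8.61 × 38.54/75.84 = 4.38 V.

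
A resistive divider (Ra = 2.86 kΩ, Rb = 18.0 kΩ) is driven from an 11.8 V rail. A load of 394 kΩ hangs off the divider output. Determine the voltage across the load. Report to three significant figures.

The load sits in parallel with Rb: Rb‖R_L = (18.0 × 394) / (18.0 + 394) = 17.21 kΩ.
V_out = 11.8 × 17.21 / (2.86 + 17.21) = 11.8 × 17.21/20.07 = 10.1 V.
(Unloaded it would have been 10.2 V.)

V_out ≈ 10.1 V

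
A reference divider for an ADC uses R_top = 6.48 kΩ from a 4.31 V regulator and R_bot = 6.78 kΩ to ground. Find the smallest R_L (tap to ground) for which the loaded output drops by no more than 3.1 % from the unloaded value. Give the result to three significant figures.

Output resistance R_th = R_top‖R_bot = (6.48 × 6.78)/13.26 = 3.313 kΩ.
The fractional drop is R_th/(R_th + R_L); requiring this ≤ 0.0310 gives R_L ≥ R_th(1/0.0310 − 1) = 3.313 × 31.26 = 104 kΩ.

R_L(min) ≈ 104 kΩ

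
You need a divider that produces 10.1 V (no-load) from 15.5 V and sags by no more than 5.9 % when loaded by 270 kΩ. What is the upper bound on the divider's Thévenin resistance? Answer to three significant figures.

Loading drop = R_th/(R_th + R_L) ≤ 0.0590, so R_th ≤ R_L · ε/(1−ε) = 270 kΩ × 0.0590/0.9410 = 16.9 kΩ.
(Any R1, R2 with R2/(R1+R2) = 0.652 and R1‖R2 ≤ 16.9 kΩ will meet the spec.)

R_th ≤ 16.9 kΩ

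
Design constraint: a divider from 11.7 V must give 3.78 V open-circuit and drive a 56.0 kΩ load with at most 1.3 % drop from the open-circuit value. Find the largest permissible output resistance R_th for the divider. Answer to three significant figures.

Loading drop = R_th/(R_th + R_L) ≤ 0.0130, so R_th ≤ R_L · ε/(1−ε) = 56.0 kΩ × 0.0130/0.9870 = 738 Ω.

R_th ≤ 738 Ω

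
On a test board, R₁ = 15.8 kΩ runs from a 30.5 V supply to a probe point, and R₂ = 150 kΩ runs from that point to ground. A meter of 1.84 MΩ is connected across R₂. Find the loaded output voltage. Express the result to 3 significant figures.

The load sits in parallel with R₂: R₂‖R_L = (150 × 1840) / (150 + 1840) = 138.7 kΩ.
V_out = 30.5 × 138.7 / (15.8 + 138.7) = 30.5 × 138.7/154.5 = 27.4 V.

V_out ≈ 27.4 V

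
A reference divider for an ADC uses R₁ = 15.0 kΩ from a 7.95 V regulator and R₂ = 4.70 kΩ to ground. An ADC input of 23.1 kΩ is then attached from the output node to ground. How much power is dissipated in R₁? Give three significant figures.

Total resistance from the source is R₁ + (R₂‖R_L) = 18.91 kΩ, so I = 7.95/18.91 kΩ = 0.4205 mA.
P = I²·R₁ = (0.4205 mA)² × 15.0 kΩ = 2.65 mW.

P ≈ 2.65 mW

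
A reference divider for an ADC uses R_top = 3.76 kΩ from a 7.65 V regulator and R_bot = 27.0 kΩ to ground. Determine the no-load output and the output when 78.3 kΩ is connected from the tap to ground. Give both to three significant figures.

Unloaded: 6.71 V; loaded: 6.44 V

Open-circuit: V = 7.65 × 27.0/(3.76 + 27.0) = 6.71 V.
With the load, R_bot becomes R_bot‖R_L = 20.08 kΩ, so V = 7.65 × 20.08/23.84 = 6.44 V.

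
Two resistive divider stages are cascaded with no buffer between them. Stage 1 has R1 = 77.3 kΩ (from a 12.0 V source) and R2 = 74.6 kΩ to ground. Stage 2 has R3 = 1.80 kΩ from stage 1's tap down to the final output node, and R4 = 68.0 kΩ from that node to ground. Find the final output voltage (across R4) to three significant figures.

V_out ≈ 3.72 V

Stage 2 presents R3+R4 = 69.80 kΩ as a load on stage 1's tap.
Stage 1's lower leg becomes R2‖(R3+R4) = 36.06 kΩ, so V_mid = 12.0 × 36.06/113.4 = 3.817 V.
Stage 2 is itself unloaded: V_out = V_mid × R4/(R3+R4) = 3.817 × 68.0/69.80 = 3.72 V.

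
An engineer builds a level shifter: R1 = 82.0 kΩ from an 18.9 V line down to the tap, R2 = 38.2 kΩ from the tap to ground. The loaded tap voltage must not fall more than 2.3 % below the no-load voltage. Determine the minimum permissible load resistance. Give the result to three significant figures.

Output resistance R_th = R1‖R2 = (82.0 × 38.2)/120.2 = 26.06 kΩ.
The fractional drop is R_th/(R_th + R_L); requiring this ≤ 0.0230 gives R_L ≥ R_th(1/0.0230 − 1) = 26.06 × 42.48 = 1.11 MΩ.

R_L(min) ≈ 1.11 MΩ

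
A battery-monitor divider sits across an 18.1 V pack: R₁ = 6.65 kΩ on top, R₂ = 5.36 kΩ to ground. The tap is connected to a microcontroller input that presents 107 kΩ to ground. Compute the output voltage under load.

The load sits in parallel with R₂: R₂‖R_L = (5.36 × 107) / (5.36 + 107) = 5.104 kΩ.
V_out = 18.1 × 5.104 / (6.65 + 5.104) = 18.1 × 5.104/11.75 = 7.86 V.

V_out ≈ 7.86 V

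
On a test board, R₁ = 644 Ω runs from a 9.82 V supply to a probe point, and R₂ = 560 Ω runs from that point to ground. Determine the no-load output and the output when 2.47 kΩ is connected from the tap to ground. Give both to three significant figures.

Open-circuit: V = 9.82 × 560/(644 + 560) = 4.57 V.
With the load, R₂ becomes R₂‖R_L = 456.5 Ω, so V = 9.82 × 456.5/1101 = 4.07 V.

Unloaded: 4.57 V; loaded: 4.07 V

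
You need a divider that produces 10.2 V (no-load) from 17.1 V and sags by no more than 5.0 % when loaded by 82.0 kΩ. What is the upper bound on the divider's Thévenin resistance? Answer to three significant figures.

R_th ≤ 4.32 kΩ

Loading drop = R_th/(R_th + R_L) ≤ 0.0500, so R_th ≤ R_L · ε/(1−ε) = 82.0 kΩ × 0.0500/0.9500 = 4.32 kΩ.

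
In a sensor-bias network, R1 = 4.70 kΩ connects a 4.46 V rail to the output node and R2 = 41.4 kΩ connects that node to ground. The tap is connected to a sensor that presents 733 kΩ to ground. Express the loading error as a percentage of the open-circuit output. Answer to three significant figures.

0.573 %

The divider's output (Thévenin) resistance is R1‖R2 = 4.221 kΩ.
Fractional drop under load = R_th/(R_th + R_L) = 4.221 / (4.221 + 733) = 0.005725.
So the output falls by 0.573 %.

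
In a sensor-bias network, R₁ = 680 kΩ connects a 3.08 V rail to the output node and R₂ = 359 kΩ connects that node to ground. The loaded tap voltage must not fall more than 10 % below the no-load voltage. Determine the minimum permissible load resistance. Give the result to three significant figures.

Output resistance R_th = R₁‖R₂ = (680 × 359)/1039 = 235.0 kΩ.
The fractional drop is R_th/(R_th + R_L); requiring this ≤ 0.100 gives R_L ≥ R_th(1/0.100 − 1) = 235.0 × 9.000 = 2.11 MΩ.

R_L(min) ≈ 2.11 MΩ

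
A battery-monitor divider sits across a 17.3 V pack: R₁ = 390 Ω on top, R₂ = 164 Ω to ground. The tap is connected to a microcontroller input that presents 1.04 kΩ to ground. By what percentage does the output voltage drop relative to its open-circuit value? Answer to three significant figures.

Unloaded V = 17.3 × 164/554.0 = 5.1213 V.
Loaded: R₂‖R_L = 141.7 Ω, giving V = 17.3 × 141.7/531.7 = 4.6096 V.
Drop = (5.1213 − 4.6096) / 5.1213 = 9.99 %.

9.99 %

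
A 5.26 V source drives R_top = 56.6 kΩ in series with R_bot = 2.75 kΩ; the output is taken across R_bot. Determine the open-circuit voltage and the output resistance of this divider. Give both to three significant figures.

V_th is the open-circuit tap voltage: 5.26 × 2.75/(56.6 + 2.75) = 0.244 V.
With the supply zeroed, R_top and R_bot appear in parallel from the tap: R_th = R_top‖R_bot = (56.6 × 2.75)/59.35 = 2.62 kΩ.

V_th = 0.244 V, R_th = 2.62 kΩ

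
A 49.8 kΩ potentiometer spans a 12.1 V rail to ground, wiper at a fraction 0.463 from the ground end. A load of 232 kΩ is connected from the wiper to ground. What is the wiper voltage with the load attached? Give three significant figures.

The wiper splits the pot into (1−α)R = 26.74 kΩ above and αR = 23.06 kΩ below.
Lower section ‖ load = 20.97 kΩ.
V_wiper = 12.1 × 20.97/(26.74 + 20.97) = 5.32 V.

V ≈ 5.32 V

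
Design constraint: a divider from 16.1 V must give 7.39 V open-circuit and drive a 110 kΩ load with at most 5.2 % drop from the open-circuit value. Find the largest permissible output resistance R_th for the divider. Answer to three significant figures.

R_th ≤ 6.03 kΩ

Loading drop = R_th/(R_th + R_L) ≤ 0.0520, so R_th ≤ R_L · ε/(1−ε) = 110 kΩ × 0.0520/0.9480 = 6.03 kΩ.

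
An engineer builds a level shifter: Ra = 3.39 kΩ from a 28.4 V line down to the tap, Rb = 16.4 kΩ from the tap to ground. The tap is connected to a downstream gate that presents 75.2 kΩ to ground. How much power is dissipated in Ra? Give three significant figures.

P ≈ 9.63 mW

Total resistance from the source is Ra + (Rb‖R_L) = 16.85 kΩ, so I = 28.4/16.85 kΩ = 1.685 mA.
P = I²·Ra = (1.685 mA)² × 3.39 kΩ = 9.63 mW.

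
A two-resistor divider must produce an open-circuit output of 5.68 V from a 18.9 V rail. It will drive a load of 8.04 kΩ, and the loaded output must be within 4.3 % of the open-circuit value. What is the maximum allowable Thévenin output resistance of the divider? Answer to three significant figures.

R_th ≤ 361 Ω

Loading drop = R_th/(R_th + R_L) ≤ 0.0430, so R_th ≤ R_L · ε/(1−ε) = 8.04 kΩ × 0.0430/0.9570 = 361 Ω.
(Any R1, R2 with R2/(R1+R2) = 0.301 and R1‖R2 ≤ 361 Ω will meet the spec.)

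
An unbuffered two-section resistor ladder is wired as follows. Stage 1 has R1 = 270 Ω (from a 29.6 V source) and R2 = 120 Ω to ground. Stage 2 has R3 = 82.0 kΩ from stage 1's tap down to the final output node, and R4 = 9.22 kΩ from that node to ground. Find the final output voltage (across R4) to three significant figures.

V_out ≈ 0.920 V

Stage 2 presents R3+R4 = 91220 Ω as a load on stage 1's tap.
Stage 1's lower leg becomes R2‖(R3+R4) = 119.8 Ω, so V_mid = 29.6 × 119.8/389.8 = 9.099 V.
Stage 2 is itself unloaded: V_out = V_mid × R4/(R3+R4) = 9.099 × 9220/91220 = 0.920 V.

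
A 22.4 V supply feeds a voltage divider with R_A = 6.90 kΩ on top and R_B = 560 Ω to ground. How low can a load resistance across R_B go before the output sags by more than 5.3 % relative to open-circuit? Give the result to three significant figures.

R_L(min) ≈ 9.25 kΩ

Output resistance R_th = R_A‖R_B = (6900 × 560)/7460 = 518.0 Ω.
The fractional drop is R_th/(R_th + R_L); requiring this ≤ 0.0530 gives R_L ≥ R_th(1/0.0530 − 1) = 518.0 × 17.87 = 9.25 kΩ.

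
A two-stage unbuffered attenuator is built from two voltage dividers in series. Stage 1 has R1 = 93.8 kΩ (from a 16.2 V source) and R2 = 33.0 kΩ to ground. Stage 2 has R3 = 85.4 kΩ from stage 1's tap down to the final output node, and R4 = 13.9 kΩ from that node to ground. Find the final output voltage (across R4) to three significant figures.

Stage 2 presents R3+R4 = 99.30 kΩ as a load on stage 1's tap.
Stage 1's lower leg becomes R2‖(R3+R4) = 24.77 kΩ, so V_mid = 16.2 × 24.77/118.6 = 3.384 V.
Stage 2 is itself unloaded: V_out = V_mid × R4/(R3+R4) = 3.384 × 13.9/99.30 = 0.474 V.

V_out ≈ 0.474 V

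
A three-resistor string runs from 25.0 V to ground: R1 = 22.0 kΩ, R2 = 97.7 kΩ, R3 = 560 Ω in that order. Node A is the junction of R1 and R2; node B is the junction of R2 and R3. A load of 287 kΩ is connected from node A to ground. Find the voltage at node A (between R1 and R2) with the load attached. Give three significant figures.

Below node A the series string R2+R3 = 98260 Ω sits in parallel with the 287000 Ω load: 73200 Ω.
V_A = 25.0 × 73200/(22000 + 73200) = 19.2 V.

V ≈ 19.2 V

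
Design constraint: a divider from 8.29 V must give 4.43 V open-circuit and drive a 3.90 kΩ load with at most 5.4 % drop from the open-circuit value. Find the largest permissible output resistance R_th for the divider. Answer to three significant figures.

Loading drop = R_th/(R_th + R_L) ≤ 0.0540, so R_th ≤ R_L · ε/(1−ε) = 3.90 kΩ × 0.0540/0.9460 = 223 Ω.

R_th ≤ 223 Ω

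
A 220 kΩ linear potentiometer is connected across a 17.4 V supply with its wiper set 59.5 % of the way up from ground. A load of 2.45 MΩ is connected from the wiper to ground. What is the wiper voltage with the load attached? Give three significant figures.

V ≈ 10.1 V

The wiper splits the pot into (1−α)R = 89.10 kΩ above and αR = 130.9 kΩ below.
Lower section ‖ load = 124.3 kΩ.
V_wiper = 17.4 × 124.3/(89.10 + 124.3) = 10.1 V.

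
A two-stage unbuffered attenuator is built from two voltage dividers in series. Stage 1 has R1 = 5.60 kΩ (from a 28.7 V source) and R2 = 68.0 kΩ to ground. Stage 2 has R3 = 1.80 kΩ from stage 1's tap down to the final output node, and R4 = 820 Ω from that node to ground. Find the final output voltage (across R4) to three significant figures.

V_out ≈ 2.79 V

Stage 2 presents R3+R4 = 2620 Ω as a load on stage 1's tap.
Stage 1's lower leg becomes R2‖(R3+R4) = 2523 Ω, so V_mid = 28.7 × 2523/8123 = 8.914 V.
Stage 2 is itself unloaded: V_out = V_mid × R4/(R3+R4) = 8.914 × 820/2620 = 2.79 V.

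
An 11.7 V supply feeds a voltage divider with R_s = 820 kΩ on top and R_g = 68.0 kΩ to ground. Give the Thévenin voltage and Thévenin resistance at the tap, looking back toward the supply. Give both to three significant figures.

V_th = 0.896 V, R_th = 62.8 kΩ

V_th is the open-circuit tap voltage: 11.7 × 68.0/(820 + 68.0) = 0.896 V.
With the supply zeroed, R_s and R_g appear in parallel from the tap: R_th = R_s‖R_g = (820 × 68.0)/888.0 = 62.8 kΩ.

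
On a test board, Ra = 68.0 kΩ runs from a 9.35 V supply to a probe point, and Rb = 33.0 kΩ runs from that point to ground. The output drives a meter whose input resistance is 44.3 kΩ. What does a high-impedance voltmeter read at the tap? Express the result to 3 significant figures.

V_out ≈ 2.03 V

The load sits in parallel with Rb: Rb‖R_L = (33.0 × 44.3) / (33.0 + 44.3) = 18.91 kΩ.
V_out = 9.35 × 18.91 / (68.0 + 18.91) = 9.35 × 18.91/86.91 = 2.03 V.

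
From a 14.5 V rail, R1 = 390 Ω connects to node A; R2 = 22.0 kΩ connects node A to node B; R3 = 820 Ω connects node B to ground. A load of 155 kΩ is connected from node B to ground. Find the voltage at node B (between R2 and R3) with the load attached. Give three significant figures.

At node B, R3 is in parallel with the load: R3‖R_L = 815.7 Ω.
Below node A the resistance is R2 + (R3‖R_L) = 22820 Ω, so V_A = 14.5 × 22820/23210 = 14.26 V.
Then V_B = V_A × (R3‖R_L)/(R2 + R3‖R_L) = 14.26 × 815.7/22820 = 0.510 V.

V ≈ 0.510 V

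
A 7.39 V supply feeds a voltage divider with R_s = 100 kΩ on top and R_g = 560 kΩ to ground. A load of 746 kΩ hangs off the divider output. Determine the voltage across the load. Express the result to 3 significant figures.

The load sits in parallel with R_g: R_g‖R_L = (560 × 746) / (560 + 746) = 319.9 kΩ.
V_out = 7.39 × 319.9 / (100 + 319.9) = 7.39 × 319.9/419.9 = 5.63 V.
(Unloaded it would have been 6.27 V.)

V_out ≈ 5.63 V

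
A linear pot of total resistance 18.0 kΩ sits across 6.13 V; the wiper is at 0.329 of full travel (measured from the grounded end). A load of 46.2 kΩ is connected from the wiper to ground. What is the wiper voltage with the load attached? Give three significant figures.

The wiper splits the pot into (1−α)R = 12.08 kΩ above and αR = 5.922 kΩ below.
Lower section ‖ load = 5.249 kΩ.
V_wiper = 6.13 × 5.249/(12.08 + 5.249) = 1.86 V.

V ≈ 1.86 V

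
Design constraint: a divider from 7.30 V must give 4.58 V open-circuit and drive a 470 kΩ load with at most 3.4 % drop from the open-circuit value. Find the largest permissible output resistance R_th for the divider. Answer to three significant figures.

R_th ≤ 16.5 kΩ

Loading drop = R_th/(R_th + R_L) ≤ 0.0340, so R_th ≤ R_L · ε/(1−ε) = 470 kΩ × 0.0340/0.9660 = 16.5 kΩ.
(Any R1, R2 with R2/(R1+R2) = 0.627 and R1‖R2 ≤ 16.5 kΩ will meet the spec.)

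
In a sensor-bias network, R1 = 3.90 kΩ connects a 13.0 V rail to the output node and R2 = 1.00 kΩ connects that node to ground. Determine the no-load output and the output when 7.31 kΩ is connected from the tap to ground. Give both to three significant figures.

Unloaded: 2.65 V; loaded: 2.39 V

Open-circuit: V = 13.0 × 1.00/(3.90 + 1.00) = 2.65 V.
With the load, R2 becomes R2‖R_L = 0.8797 kΩ, so V = 13.0 × 0.8797/4.780 = 2.39 V.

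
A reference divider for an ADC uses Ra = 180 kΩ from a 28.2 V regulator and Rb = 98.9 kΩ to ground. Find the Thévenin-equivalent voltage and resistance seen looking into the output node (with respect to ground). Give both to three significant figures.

V_th = 10.0 V, R_th = 63.8 kΩ

V_th is the open-circuit tap voltage: 28.2 × 98.9/(180 + 98.9) = 10.0 V.
With the supply zeroed, Ra and Rb appear in parallel from the tap: R_th = Ra‖Rb = (180 × 98.9)/278.9 = 63.8 kΩ.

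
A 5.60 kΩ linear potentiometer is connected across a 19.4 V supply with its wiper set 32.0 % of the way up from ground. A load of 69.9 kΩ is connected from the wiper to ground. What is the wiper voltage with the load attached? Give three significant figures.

The wiper splits the pot into (1−α)R = 3.808 kΩ above and αR = 1.792 kΩ below.
Lower section ‖ load = 1.747 kΩ.
V_wiper = 19.4 × 1.747/(3.808 + 1.747) = 6.10 V.

V ≈ 6.10 V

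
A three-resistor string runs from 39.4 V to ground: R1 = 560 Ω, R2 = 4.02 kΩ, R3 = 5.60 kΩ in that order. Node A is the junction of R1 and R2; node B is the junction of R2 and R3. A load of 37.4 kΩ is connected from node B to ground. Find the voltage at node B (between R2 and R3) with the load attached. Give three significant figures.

V ≈ 20.3 V

At node B, R3 is in parallel with the load: R3‖R_L = 4871 Ω.
Below node A the resistance is R2 + (R3‖R_L) = 8891 Ω, so V_A = 39.4 × 8891/9451 = 37.07 V.
Then V_B = V_A × (R3‖R_L)/(R2 + R3‖R_L) = 37.07 × 4871/8891 = 20.3 V.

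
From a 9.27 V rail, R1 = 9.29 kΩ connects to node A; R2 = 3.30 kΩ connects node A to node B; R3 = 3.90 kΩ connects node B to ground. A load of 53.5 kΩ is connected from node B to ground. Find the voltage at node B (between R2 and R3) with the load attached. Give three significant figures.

V ≈ 2.08 V

At node B, R3 is in parallel with the load: R3‖R_L = 3.635 kΩ.
Below node A the resistance is R2 + (R3‖R_L) = 6.935 kΩ, so V_A = 9.27 × 6.935/16.23 = 3.962 V.
Then V_B = V_A × (R3‖R_L)/(R2 + R3‖R_L) = 3.962 × 3.635/6.935 = 2.08 V.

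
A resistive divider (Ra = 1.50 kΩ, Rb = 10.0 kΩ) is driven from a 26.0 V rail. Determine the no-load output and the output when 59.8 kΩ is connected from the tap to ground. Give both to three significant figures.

Open-circuit: V = 26.0 × 10.0/(1.50 + 10.0) = 22.6 V.
With the load, Rb becomes Rb‖R_L = 8.567 kΩ, so V = 26.0 × 8.567/10.07 = 22.1 V.

Unloaded: 22.6 V; loaded: 22.1 V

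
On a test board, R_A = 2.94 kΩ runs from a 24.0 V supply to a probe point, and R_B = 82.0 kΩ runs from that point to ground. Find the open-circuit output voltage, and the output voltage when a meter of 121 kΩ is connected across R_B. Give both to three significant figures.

Open-circuit: V = 24.0 × 82.0/(2.94 + 82.0) = 23.2 V.
With the load, R_B becomes R_B‖R_L = 48.88 kΩ, so V = 24.0 × 48.88/51.82 = 22.6 V.

Unloaded: 23.2 V; loaded: 22.6 V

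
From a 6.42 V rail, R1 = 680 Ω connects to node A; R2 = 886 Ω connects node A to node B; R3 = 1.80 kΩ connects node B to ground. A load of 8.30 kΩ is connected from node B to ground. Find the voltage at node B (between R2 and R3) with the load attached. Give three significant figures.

V ≈ 3.12 V

At node B, R3 is in parallel with the load: R3‖R_L = 1479 Ω.
Below node A the resistance is R2 + (R3‖R_L) = 2365 Ω, so V_A = 6.42 × 2365/3045 = 4.986 V.
Then V_B = V_A × (R3‖R_L)/(R2 + R3‖R_L) = 4.986 × 1479/2365 = 3.12 V.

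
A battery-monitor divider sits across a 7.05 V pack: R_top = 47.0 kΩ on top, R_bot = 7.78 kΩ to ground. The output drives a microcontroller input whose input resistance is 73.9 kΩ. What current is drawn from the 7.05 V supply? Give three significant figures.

I ≈ 0.130 mA

R_bot‖R_L = 7.039 kΩ, so the source sees R_top + R_bot‖R_L = 54.04 kΩ.
I = 7.05 V / 54.04 kΩ = 0.130 mA.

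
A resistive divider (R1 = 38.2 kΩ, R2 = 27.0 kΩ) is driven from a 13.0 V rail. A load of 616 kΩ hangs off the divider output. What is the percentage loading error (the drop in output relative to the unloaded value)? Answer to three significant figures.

2.50 %

The divider's output (Thévenin) resistance is R1‖R2 = 15.82 kΩ.
Fractional drop under load = R_th/(R_th + R_L) = 15.82 / (15.82 + 616) = 0.02504.
So the output falls by 2.50 %.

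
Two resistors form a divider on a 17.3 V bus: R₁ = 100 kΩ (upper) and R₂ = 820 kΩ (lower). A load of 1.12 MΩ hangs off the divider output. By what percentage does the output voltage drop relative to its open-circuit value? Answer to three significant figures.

The divider's output (Thévenin) resistance is R₁‖R₂ = 89.13 kΩ.
Fractional drop under load = R_th/(R_th + R_L) = 89.13 / (89.13 + 1120) = 0.07371.
So the output falls by 7.37 %.

7.37 %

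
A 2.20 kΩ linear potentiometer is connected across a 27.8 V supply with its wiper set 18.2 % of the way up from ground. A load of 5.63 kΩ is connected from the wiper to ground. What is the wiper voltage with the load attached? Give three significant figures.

V ≈ 4.78 V

The wiper splits the pot into (1−α)R = 1800 Ω above and αR = 400.4 Ω below.
Lower section ‖ load = 373.8 Ω.
V_wiper = 27.8 × 373.8/(1800 + 373.8) = 4.78 V.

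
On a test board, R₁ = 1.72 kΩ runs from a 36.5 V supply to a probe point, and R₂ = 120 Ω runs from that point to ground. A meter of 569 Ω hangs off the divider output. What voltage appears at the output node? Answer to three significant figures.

The load sits in parallel with R₂: R₂‖R_L = (120 × 569) / (120 + 569) = 99.10 Ω.
V_out = 36.5 × 99.10 / (1720 + 99.10) = 36.5 × 99.10/1819 = 1.99 V.
(Unloaded it would have been 2.38 V.)

V_out ≈ 1.99 V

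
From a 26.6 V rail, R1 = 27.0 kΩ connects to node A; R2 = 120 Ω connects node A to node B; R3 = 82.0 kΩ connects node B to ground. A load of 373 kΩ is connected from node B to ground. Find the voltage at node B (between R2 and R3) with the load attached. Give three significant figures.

At node B, R3 is in parallel with the load: R3‖R_L = 67220 Ω.
Below node A the resistance is R2 + (R3‖R_L) = 67340 Ω, so V_A = 26.6 × 67340/94340 = 18.99 V.
Then V_B = V_A × (R3‖R_L)/(R2 + R3‖R_L) = 18.99 × 67220/67340 = 19.0 V.

V ≈ 19.0 V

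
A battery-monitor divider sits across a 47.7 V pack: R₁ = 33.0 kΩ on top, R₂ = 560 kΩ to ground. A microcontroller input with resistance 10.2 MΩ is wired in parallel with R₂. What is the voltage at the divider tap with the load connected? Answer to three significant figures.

The load sits in parallel with R₂: R₂‖R_L = (560 × 10200) / (560 + 10200) = 530.9 kΩ.
V_out = 47.7 × 530.9 / (33.0 + 530.9) = 47.7 × 530.9/563.9 = 44.9 V.

V_out ≈ 44.9 V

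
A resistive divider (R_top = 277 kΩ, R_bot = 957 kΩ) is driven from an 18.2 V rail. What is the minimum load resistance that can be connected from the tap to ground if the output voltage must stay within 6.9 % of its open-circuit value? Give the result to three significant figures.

Output resistance R_th = R_top‖R_bot = (277 × 957)/1234 = 214.8 kΩ.
The fractional drop is R_th/(R_th + R_L); requiring this ≤ 0.0690 gives R_L ≥ R_th(1/0.0690 − 1) = 214.8 × 13.49 = 2.90 MΩ.

R_L(min) ≈ 2.90 MΩ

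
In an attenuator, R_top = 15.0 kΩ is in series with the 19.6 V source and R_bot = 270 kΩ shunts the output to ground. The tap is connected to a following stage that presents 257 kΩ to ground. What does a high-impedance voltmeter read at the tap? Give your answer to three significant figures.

V_out ≈ 17.6 V

The load sits in parallel with R_bot: R_bot‖R_L = (270 × 257) / (270 + 257) = 131.7 kΩ.
V_out = 19.6 × 131.7 / (15.0 + 131.7) = 19.6 × 131.7/146.7 = 17.6 V.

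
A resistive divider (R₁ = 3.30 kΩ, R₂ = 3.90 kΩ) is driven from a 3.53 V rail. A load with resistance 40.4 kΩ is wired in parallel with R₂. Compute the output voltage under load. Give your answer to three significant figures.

V_out ≈ 1.83 V

The load sits in parallel with R₂: R₂‖R_L = (3.90 × 40.4) / (3.90 + 40.4) = 3.557 kΩ.
V_out = 3.53 × 3.557 / (3.30 + 3.557) = 3.53 × 3.557/6.857 = 1.83 V.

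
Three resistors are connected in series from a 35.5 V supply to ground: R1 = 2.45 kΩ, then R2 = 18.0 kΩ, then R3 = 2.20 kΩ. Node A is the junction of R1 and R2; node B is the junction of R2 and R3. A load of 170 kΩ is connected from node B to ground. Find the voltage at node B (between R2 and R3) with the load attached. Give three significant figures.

At node B, R3 is in parallel with the load: R3‖R_L = 2.172 kΩ.
Below node A the resistance is R2 + (R3‖R_L) = 20.17 kΩ, so V_A = 35.5 × 20.17/22.62 = 31.66 V.
Then V_B = V_A × (R3‖R_L)/(R2 + R3‖R_L) = 31.66 × 2.172/20.17 = 3.41 V.

V ≈ 3.41 V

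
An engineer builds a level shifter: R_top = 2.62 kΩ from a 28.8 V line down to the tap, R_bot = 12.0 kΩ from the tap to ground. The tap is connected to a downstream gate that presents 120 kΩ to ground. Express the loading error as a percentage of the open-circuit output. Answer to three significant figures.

1.76 %

The divider's output (Thévenin) resistance is R_top‖R_bot = 2.150 kΩ.
Fractional drop under load = R_th/(R_th + R_L) = 2.150 / (2.150 + 120) = 0.01761.
So the output falls by 1.76 %.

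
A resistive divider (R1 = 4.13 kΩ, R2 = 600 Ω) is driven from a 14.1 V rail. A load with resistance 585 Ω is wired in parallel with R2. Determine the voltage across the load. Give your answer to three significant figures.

The load sits in parallel with R2: R2‖R_L = (600 × 585) / (600 + 585) = 296.2 Ω.
V_out = 14.1 × 296.2 / (4130 + 296.2) = 14.1 × 296.2/4426 = 0.944 V.
(Unloaded it would have been 1.79 V.)

V_out ≈ 0.944 V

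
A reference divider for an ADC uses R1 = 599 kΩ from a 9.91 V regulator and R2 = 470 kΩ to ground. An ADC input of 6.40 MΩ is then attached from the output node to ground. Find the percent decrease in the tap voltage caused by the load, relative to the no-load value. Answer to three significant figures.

3.95 %

The divider's output (Thévenin) resistance is R1‖R2 = 263.4 kΩ.
Fractional drop under load = R_th/(R_th + R_L) = 263.4 / (263.4 + 6400) = 0.03952.
So the output falls by 3.95 %.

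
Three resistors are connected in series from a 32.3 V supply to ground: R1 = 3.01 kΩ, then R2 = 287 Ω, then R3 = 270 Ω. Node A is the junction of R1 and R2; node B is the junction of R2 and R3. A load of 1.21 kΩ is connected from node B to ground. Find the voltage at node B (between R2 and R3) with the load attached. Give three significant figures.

V ≈ 2.03 V

At node B, R3 is in parallel with the load: R3‖R_L = 220.7 Ω.
Below node A the resistance is R2 + (R3‖R_L) = 507.7 Ω, so V_A = 32.3 × 507.7/3518 = 4.662 V.
Then V_B = V_A × (R3‖R_L)/(R2 + R3‖R_L) = 4.662 × 220.7/507.7 = 2.03 V.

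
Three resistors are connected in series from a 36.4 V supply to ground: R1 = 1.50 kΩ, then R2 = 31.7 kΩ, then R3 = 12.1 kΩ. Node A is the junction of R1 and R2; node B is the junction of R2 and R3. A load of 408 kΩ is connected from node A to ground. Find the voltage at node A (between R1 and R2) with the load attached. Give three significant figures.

V ≈ 35.1 V

Below node A the series string R2+R3 = 43.80 kΩ sits in parallel with the 408 kΩ load: 39.55 kΩ.
V_A = 36.4 × 39.55/(1.50 + 39.55) = 35.1 V.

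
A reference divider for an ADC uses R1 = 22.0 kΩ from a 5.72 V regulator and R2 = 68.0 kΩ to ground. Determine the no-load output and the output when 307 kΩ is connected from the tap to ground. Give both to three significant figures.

Open-circuit: V = 5.72 × 68.0/(22.0 + 68.0) = 4.32 V.
With the load, R2 becomes R2‖R_L = 55.67 kΩ, so V = 5.72 × 55.67/77.67 = 4.10 V.

Unloaded: 4.32 V; loaded: 4.10 V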